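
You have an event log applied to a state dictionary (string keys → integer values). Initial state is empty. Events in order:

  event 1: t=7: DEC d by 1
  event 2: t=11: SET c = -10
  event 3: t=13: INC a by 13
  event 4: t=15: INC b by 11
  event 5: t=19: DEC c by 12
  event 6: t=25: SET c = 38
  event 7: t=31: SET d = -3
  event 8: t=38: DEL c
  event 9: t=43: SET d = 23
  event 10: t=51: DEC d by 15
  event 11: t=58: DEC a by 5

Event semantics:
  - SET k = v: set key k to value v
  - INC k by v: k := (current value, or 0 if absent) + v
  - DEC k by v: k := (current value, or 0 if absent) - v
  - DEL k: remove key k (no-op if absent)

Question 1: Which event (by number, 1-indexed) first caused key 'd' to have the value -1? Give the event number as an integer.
Answer: 1

Derivation:
Looking for first event where d becomes -1:
  event 1: d (absent) -> -1  <-- first match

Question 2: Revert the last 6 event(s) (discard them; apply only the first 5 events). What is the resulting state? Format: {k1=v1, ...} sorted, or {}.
Keep first 5 events (discard last 6):
  after event 1 (t=7: DEC d by 1): {d=-1}
  after event 2 (t=11: SET c = -10): {c=-10, d=-1}
  after event 3 (t=13: INC a by 13): {a=13, c=-10, d=-1}
  after event 4 (t=15: INC b by 11): {a=13, b=11, c=-10, d=-1}
  after event 5 (t=19: DEC c by 12): {a=13, b=11, c=-22, d=-1}

Answer: {a=13, b=11, c=-22, d=-1}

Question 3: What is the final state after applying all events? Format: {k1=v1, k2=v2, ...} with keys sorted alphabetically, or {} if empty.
  after event 1 (t=7: DEC d by 1): {d=-1}
  after event 2 (t=11: SET c = -10): {c=-10, d=-1}
  after event 3 (t=13: INC a by 13): {a=13, c=-10, d=-1}
  after event 4 (t=15: INC b by 11): {a=13, b=11, c=-10, d=-1}
  after event 5 (t=19: DEC c by 12): {a=13, b=11, c=-22, d=-1}
  after event 6 (t=25: SET c = 38): {a=13, b=11, c=38, d=-1}
  after event 7 (t=31: SET d = -3): {a=13, b=11, c=38, d=-3}
  after event 8 (t=38: DEL c): {a=13, b=11, d=-3}
  after event 9 (t=43: SET d = 23): {a=13, b=11, d=23}
  after event 10 (t=51: DEC d by 15): {a=13, b=11, d=8}
  after event 11 (t=58: DEC a by 5): {a=8, b=11, d=8}

Answer: {a=8, b=11, d=8}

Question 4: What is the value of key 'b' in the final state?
Track key 'b' through all 11 events:
  event 1 (t=7: DEC d by 1): b unchanged
  event 2 (t=11: SET c = -10): b unchanged
  event 3 (t=13: INC a by 13): b unchanged
  event 4 (t=15: INC b by 11): b (absent) -> 11
  event 5 (t=19: DEC c by 12): b unchanged
  event 6 (t=25: SET c = 38): b unchanged
  event 7 (t=31: SET d = -3): b unchanged
  event 8 (t=38: DEL c): b unchanged
  event 9 (t=43: SET d = 23): b unchanged
  event 10 (t=51: DEC d by 15): b unchanged
  event 11 (t=58: DEC a by 5): b unchanged
Final: b = 11

Answer: 11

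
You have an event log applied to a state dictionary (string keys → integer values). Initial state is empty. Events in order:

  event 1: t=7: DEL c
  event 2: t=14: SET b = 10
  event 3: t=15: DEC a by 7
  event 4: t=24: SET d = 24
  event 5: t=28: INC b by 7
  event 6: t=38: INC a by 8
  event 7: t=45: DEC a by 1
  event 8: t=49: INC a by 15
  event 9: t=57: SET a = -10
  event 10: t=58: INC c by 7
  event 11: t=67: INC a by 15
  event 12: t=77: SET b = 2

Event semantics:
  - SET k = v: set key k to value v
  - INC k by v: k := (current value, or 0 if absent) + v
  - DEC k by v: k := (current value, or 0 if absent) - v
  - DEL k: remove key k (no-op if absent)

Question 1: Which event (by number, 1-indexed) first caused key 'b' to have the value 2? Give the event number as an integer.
Looking for first event where b becomes 2:
  event 2: b = 10
  event 3: b = 10
  event 4: b = 10
  event 5: b = 17
  event 6: b = 17
  event 7: b = 17
  event 8: b = 17
  event 9: b = 17
  event 10: b = 17
  event 11: b = 17
  event 12: b 17 -> 2  <-- first match

Answer: 12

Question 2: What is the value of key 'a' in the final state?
Track key 'a' through all 12 events:
  event 1 (t=7: DEL c): a unchanged
  event 2 (t=14: SET b = 10): a unchanged
  event 3 (t=15: DEC a by 7): a (absent) -> -7
  event 4 (t=24: SET d = 24): a unchanged
  event 5 (t=28: INC b by 7): a unchanged
  event 6 (t=38: INC a by 8): a -7 -> 1
  event 7 (t=45: DEC a by 1): a 1 -> 0
  event 8 (t=49: INC a by 15): a 0 -> 15
  event 9 (t=57: SET a = -10): a 15 -> -10
  event 10 (t=58: INC c by 7): a unchanged
  event 11 (t=67: INC a by 15): a -10 -> 5
  event 12 (t=77: SET b = 2): a unchanged
Final: a = 5

Answer: 5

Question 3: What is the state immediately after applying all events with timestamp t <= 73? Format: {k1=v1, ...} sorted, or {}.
Apply events with t <= 73 (11 events):
  after event 1 (t=7: DEL c): {}
  after event 2 (t=14: SET b = 10): {b=10}
  after event 3 (t=15: DEC a by 7): {a=-7, b=10}
  after event 4 (t=24: SET d = 24): {a=-7, b=10, d=24}
  after event 5 (t=28: INC b by 7): {a=-7, b=17, d=24}
  after event 6 (t=38: INC a by 8): {a=1, b=17, d=24}
  after event 7 (t=45: DEC a by 1): {a=0, b=17, d=24}
  after event 8 (t=49: INC a by 15): {a=15, b=17, d=24}
  after event 9 (t=57: SET a = -10): {a=-10, b=17, d=24}
  after event 10 (t=58: INC c by 7): {a=-10, b=17, c=7, d=24}
  after event 11 (t=67: INC a by 15): {a=5, b=17, c=7, d=24}

Answer: {a=5, b=17, c=7, d=24}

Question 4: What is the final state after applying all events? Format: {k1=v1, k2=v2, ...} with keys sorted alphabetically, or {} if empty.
  after event 1 (t=7: DEL c): {}
  after event 2 (t=14: SET b = 10): {b=10}
  after event 3 (t=15: DEC a by 7): {a=-7, b=10}
  after event 4 (t=24: SET d = 24): {a=-7, b=10, d=24}
  after event 5 (t=28: INC b by 7): {a=-7, b=17, d=24}
  after event 6 (t=38: INC a by 8): {a=1, b=17, d=24}
  after event 7 (t=45: DEC a by 1): {a=0, b=17, d=24}
  after event 8 (t=49: INC a by 15): {a=15, b=17, d=24}
  after event 9 (t=57: SET a = -10): {a=-10, b=17, d=24}
  after event 10 (t=58: INC c by 7): {a=-10, b=17, c=7, d=24}
  after event 11 (t=67: INC a by 15): {a=5, b=17, c=7, d=24}
  after event 12 (t=77: SET b = 2): {a=5, b=2, c=7, d=24}

Answer: {a=5, b=2, c=7, d=24}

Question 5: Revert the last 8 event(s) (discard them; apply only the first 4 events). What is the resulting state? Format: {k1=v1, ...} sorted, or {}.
Answer: {a=-7, b=10, d=24}

Derivation:
Keep first 4 events (discard last 8):
  after event 1 (t=7: DEL c): {}
  after event 2 (t=14: SET b = 10): {b=10}
  after event 3 (t=15: DEC a by 7): {a=-7, b=10}
  after event 4 (t=24: SET d = 24): {a=-7, b=10, d=24}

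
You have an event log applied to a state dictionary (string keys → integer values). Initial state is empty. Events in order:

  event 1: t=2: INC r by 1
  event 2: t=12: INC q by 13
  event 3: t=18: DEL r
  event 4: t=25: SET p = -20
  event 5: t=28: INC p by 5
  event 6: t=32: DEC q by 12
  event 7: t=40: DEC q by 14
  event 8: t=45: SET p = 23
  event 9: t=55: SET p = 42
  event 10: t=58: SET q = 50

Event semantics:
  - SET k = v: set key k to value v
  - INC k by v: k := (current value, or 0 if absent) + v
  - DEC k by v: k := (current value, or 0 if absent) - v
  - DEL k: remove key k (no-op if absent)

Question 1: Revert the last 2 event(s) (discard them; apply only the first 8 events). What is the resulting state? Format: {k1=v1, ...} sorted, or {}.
Answer: {p=23, q=-13}

Derivation:
Keep first 8 events (discard last 2):
  after event 1 (t=2: INC r by 1): {r=1}
  after event 2 (t=12: INC q by 13): {q=13, r=1}
  after event 3 (t=18: DEL r): {q=13}
  after event 4 (t=25: SET p = -20): {p=-20, q=13}
  after event 5 (t=28: INC p by 5): {p=-15, q=13}
  after event 6 (t=32: DEC q by 12): {p=-15, q=1}
  after event 7 (t=40: DEC q by 14): {p=-15, q=-13}
  after event 8 (t=45: SET p = 23): {p=23, q=-13}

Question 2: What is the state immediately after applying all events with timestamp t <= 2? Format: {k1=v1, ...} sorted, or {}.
Answer: {r=1}

Derivation:
Apply events with t <= 2 (1 events):
  after event 1 (t=2: INC r by 1): {r=1}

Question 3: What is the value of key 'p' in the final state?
Answer: 42

Derivation:
Track key 'p' through all 10 events:
  event 1 (t=2: INC r by 1): p unchanged
  event 2 (t=12: INC q by 13): p unchanged
  event 3 (t=18: DEL r): p unchanged
  event 4 (t=25: SET p = -20): p (absent) -> -20
  event 5 (t=28: INC p by 5): p -20 -> -15
  event 6 (t=32: DEC q by 12): p unchanged
  event 7 (t=40: DEC q by 14): p unchanged
  event 8 (t=45: SET p = 23): p -15 -> 23
  event 9 (t=55: SET p = 42): p 23 -> 42
  event 10 (t=58: SET q = 50): p unchanged
Final: p = 42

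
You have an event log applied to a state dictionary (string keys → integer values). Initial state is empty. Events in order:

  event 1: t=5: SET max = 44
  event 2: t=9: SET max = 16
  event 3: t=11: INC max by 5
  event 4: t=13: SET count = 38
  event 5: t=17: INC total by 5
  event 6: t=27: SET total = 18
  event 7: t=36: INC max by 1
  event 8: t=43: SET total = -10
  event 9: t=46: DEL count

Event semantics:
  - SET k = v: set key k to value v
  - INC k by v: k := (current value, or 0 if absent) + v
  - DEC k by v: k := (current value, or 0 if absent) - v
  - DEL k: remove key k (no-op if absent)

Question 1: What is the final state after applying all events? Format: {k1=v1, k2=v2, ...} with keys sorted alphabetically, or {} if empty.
Answer: {max=22, total=-10}

Derivation:
  after event 1 (t=5: SET max = 44): {max=44}
  after event 2 (t=9: SET max = 16): {max=16}
  after event 3 (t=11: INC max by 5): {max=21}
  after event 4 (t=13: SET count = 38): {count=38, max=21}
  after event 5 (t=17: INC total by 5): {count=38, max=21, total=5}
  after event 6 (t=27: SET total = 18): {count=38, max=21, total=18}
  after event 7 (t=36: INC max by 1): {count=38, max=22, total=18}
  after event 8 (t=43: SET total = -10): {count=38, max=22, total=-10}
  after event 9 (t=46: DEL count): {max=22, total=-10}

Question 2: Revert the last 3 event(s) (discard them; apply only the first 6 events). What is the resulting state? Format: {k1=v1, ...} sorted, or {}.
Answer: {count=38, max=21, total=18}

Derivation:
Keep first 6 events (discard last 3):
  after event 1 (t=5: SET max = 44): {max=44}
  after event 2 (t=9: SET max = 16): {max=16}
  after event 3 (t=11: INC max by 5): {max=21}
  after event 4 (t=13: SET count = 38): {count=38, max=21}
  after event 5 (t=17: INC total by 5): {count=38, max=21, total=5}
  after event 6 (t=27: SET total = 18): {count=38, max=21, total=18}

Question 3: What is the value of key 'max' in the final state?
Track key 'max' through all 9 events:
  event 1 (t=5: SET max = 44): max (absent) -> 44
  event 2 (t=9: SET max = 16): max 44 -> 16
  event 3 (t=11: INC max by 5): max 16 -> 21
  event 4 (t=13: SET count = 38): max unchanged
  event 5 (t=17: INC total by 5): max unchanged
  event 6 (t=27: SET total = 18): max unchanged
  event 7 (t=36: INC max by 1): max 21 -> 22
  event 8 (t=43: SET total = -10): max unchanged
  event 9 (t=46: DEL count): max unchanged
Final: max = 22

Answer: 22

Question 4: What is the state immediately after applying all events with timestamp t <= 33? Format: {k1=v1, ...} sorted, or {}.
Answer: {count=38, max=21, total=18}

Derivation:
Apply events with t <= 33 (6 events):
  after event 1 (t=5: SET max = 44): {max=44}
  after event 2 (t=9: SET max = 16): {max=16}
  after event 3 (t=11: INC max by 5): {max=21}
  after event 4 (t=13: SET count = 38): {count=38, max=21}
  after event 5 (t=17: INC total by 5): {count=38, max=21, total=5}
  after event 6 (t=27: SET total = 18): {count=38, max=21, total=18}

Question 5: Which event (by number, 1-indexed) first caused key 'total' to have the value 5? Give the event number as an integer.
Looking for first event where total becomes 5:
  event 5: total (absent) -> 5  <-- first match

Answer: 5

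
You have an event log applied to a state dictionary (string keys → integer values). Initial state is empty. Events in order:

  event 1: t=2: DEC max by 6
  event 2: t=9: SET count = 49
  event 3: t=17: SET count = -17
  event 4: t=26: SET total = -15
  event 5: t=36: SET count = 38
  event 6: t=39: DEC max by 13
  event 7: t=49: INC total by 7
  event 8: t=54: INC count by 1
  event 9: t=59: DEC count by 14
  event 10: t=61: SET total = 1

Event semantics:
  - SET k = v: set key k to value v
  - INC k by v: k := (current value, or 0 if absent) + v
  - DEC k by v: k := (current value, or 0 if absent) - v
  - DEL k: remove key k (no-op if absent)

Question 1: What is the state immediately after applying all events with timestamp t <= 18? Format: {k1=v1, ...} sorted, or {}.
Apply events with t <= 18 (3 events):
  after event 1 (t=2: DEC max by 6): {max=-6}
  after event 2 (t=9: SET count = 49): {count=49, max=-6}
  after event 3 (t=17: SET count = -17): {count=-17, max=-6}

Answer: {count=-17, max=-6}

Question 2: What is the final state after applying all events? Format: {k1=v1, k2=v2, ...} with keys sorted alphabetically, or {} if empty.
Answer: {count=25, max=-19, total=1}

Derivation:
  after event 1 (t=2: DEC max by 6): {max=-6}
  after event 2 (t=9: SET count = 49): {count=49, max=-6}
  after event 3 (t=17: SET count = -17): {count=-17, max=-6}
  after event 4 (t=26: SET total = -15): {count=-17, max=-6, total=-15}
  after event 5 (t=36: SET count = 38): {count=38, max=-6, total=-15}
  after event 6 (t=39: DEC max by 13): {count=38, max=-19, total=-15}
  after event 7 (t=49: INC total by 7): {count=38, max=-19, total=-8}
  after event 8 (t=54: INC count by 1): {count=39, max=-19, total=-8}
  after event 9 (t=59: DEC count by 14): {count=25, max=-19, total=-8}
  after event 10 (t=61: SET total = 1): {count=25, max=-19, total=1}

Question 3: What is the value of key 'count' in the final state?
Track key 'count' through all 10 events:
  event 1 (t=2: DEC max by 6): count unchanged
  event 2 (t=9: SET count = 49): count (absent) -> 49
  event 3 (t=17: SET count = -17): count 49 -> -17
  event 4 (t=26: SET total = -15): count unchanged
  event 5 (t=36: SET count = 38): count -17 -> 38
  event 6 (t=39: DEC max by 13): count unchanged
  event 7 (t=49: INC total by 7): count unchanged
  event 8 (t=54: INC count by 1): count 38 -> 39
  event 9 (t=59: DEC count by 14): count 39 -> 25
  event 10 (t=61: SET total = 1): count unchanged
Final: count = 25

Answer: 25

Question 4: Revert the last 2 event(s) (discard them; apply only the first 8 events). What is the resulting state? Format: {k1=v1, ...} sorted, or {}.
Answer: {count=39, max=-19, total=-8}

Derivation:
Keep first 8 events (discard last 2):
  after event 1 (t=2: DEC max by 6): {max=-6}
  after event 2 (t=9: SET count = 49): {count=49, max=-6}
  after event 3 (t=17: SET count = -17): {count=-17, max=-6}
  after event 4 (t=26: SET total = -15): {count=-17, max=-6, total=-15}
  after event 5 (t=36: SET count = 38): {count=38, max=-6, total=-15}
  after event 6 (t=39: DEC max by 13): {count=38, max=-19, total=-15}
  after event 7 (t=49: INC total by 7): {count=38, max=-19, total=-8}
  after event 8 (t=54: INC count by 1): {count=39, max=-19, total=-8}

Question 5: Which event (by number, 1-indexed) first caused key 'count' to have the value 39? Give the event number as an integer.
Answer: 8

Derivation:
Looking for first event where count becomes 39:
  event 2: count = 49
  event 3: count = -17
  event 4: count = -17
  event 5: count = 38
  event 6: count = 38
  event 7: count = 38
  event 8: count 38 -> 39  <-- first match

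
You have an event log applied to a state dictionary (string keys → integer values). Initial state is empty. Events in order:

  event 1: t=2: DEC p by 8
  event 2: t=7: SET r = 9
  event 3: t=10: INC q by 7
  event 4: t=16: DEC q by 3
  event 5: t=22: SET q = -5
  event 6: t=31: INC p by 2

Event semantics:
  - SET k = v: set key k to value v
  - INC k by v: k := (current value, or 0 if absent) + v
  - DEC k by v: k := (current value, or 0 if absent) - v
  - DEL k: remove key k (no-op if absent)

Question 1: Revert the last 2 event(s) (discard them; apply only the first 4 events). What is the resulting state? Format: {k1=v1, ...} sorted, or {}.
Answer: {p=-8, q=4, r=9}

Derivation:
Keep first 4 events (discard last 2):
  after event 1 (t=2: DEC p by 8): {p=-8}
  after event 2 (t=7: SET r = 9): {p=-8, r=9}
  after event 3 (t=10: INC q by 7): {p=-8, q=7, r=9}
  after event 4 (t=16: DEC q by 3): {p=-8, q=4, r=9}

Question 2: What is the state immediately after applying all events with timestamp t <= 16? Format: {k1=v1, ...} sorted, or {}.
Apply events with t <= 16 (4 events):
  after event 1 (t=2: DEC p by 8): {p=-8}
  after event 2 (t=7: SET r = 9): {p=-8, r=9}
  after event 3 (t=10: INC q by 7): {p=-8, q=7, r=9}
  after event 4 (t=16: DEC q by 3): {p=-8, q=4, r=9}

Answer: {p=-8, q=4, r=9}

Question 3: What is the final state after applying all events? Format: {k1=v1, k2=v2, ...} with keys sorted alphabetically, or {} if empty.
  after event 1 (t=2: DEC p by 8): {p=-8}
  after event 2 (t=7: SET r = 9): {p=-8, r=9}
  after event 3 (t=10: INC q by 7): {p=-8, q=7, r=9}
  after event 4 (t=16: DEC q by 3): {p=-8, q=4, r=9}
  after event 5 (t=22: SET q = -5): {p=-8, q=-5, r=9}
  after event 6 (t=31: INC p by 2): {p=-6, q=-5, r=9}

Answer: {p=-6, q=-5, r=9}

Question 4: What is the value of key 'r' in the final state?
Answer: 9

Derivation:
Track key 'r' through all 6 events:
  event 1 (t=2: DEC p by 8): r unchanged
  event 2 (t=7: SET r = 9): r (absent) -> 9
  event 3 (t=10: INC q by 7): r unchanged
  event 4 (t=16: DEC q by 3): r unchanged
  event 5 (t=22: SET q = -5): r unchanged
  event 6 (t=31: INC p by 2): r unchanged
Final: r = 9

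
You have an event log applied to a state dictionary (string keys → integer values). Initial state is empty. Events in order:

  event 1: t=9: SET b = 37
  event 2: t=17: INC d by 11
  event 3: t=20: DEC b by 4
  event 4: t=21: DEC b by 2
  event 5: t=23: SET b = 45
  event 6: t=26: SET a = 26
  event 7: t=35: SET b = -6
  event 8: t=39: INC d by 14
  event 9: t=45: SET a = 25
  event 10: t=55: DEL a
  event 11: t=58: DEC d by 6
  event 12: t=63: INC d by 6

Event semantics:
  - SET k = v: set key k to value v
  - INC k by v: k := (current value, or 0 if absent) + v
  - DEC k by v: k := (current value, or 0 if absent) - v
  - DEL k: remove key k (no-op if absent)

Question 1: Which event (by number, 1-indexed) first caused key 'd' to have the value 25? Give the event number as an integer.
Looking for first event where d becomes 25:
  event 2: d = 11
  event 3: d = 11
  event 4: d = 11
  event 5: d = 11
  event 6: d = 11
  event 7: d = 11
  event 8: d 11 -> 25  <-- first match

Answer: 8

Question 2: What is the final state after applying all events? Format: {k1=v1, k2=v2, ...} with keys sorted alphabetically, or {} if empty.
  after event 1 (t=9: SET b = 37): {b=37}
  after event 2 (t=17: INC d by 11): {b=37, d=11}
  after event 3 (t=20: DEC b by 4): {b=33, d=11}
  after event 4 (t=21: DEC b by 2): {b=31, d=11}
  after event 5 (t=23: SET b = 45): {b=45, d=11}
  after event 6 (t=26: SET a = 26): {a=26, b=45, d=11}
  after event 7 (t=35: SET b = -6): {a=26, b=-6, d=11}
  after event 8 (t=39: INC d by 14): {a=26, b=-6, d=25}
  after event 9 (t=45: SET a = 25): {a=25, b=-6, d=25}
  after event 10 (t=55: DEL a): {b=-6, d=25}
  after event 11 (t=58: DEC d by 6): {b=-6, d=19}
  after event 12 (t=63: INC d by 6): {b=-6, d=25}

Answer: {b=-6, d=25}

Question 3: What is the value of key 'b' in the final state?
Track key 'b' through all 12 events:
  event 1 (t=9: SET b = 37): b (absent) -> 37
  event 2 (t=17: INC d by 11): b unchanged
  event 3 (t=20: DEC b by 4): b 37 -> 33
  event 4 (t=21: DEC b by 2): b 33 -> 31
  event 5 (t=23: SET b = 45): b 31 -> 45
  event 6 (t=26: SET a = 26): b unchanged
  event 7 (t=35: SET b = -6): b 45 -> -6
  event 8 (t=39: INC d by 14): b unchanged
  event 9 (t=45: SET a = 25): b unchanged
  event 10 (t=55: DEL a): b unchanged
  event 11 (t=58: DEC d by 6): b unchanged
  event 12 (t=63: INC d by 6): b unchanged
Final: b = -6

Answer: -6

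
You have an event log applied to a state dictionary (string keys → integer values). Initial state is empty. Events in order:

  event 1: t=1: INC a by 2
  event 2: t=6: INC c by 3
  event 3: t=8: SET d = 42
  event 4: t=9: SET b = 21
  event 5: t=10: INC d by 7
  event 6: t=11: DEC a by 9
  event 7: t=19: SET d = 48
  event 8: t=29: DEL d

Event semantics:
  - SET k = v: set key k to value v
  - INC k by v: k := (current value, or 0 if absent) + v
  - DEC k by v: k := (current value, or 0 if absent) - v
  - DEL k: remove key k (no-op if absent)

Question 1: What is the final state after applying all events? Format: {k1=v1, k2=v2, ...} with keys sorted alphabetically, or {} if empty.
  after event 1 (t=1: INC a by 2): {a=2}
  after event 2 (t=6: INC c by 3): {a=2, c=3}
  after event 3 (t=8: SET d = 42): {a=2, c=3, d=42}
  after event 4 (t=9: SET b = 21): {a=2, b=21, c=3, d=42}
  after event 5 (t=10: INC d by 7): {a=2, b=21, c=3, d=49}
  after event 6 (t=11: DEC a by 9): {a=-7, b=21, c=3, d=49}
  after event 7 (t=19: SET d = 48): {a=-7, b=21, c=3, d=48}
  after event 8 (t=29: DEL d): {a=-7, b=21, c=3}

Answer: {a=-7, b=21, c=3}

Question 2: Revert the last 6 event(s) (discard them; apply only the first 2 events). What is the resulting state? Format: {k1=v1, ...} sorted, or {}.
Keep first 2 events (discard last 6):
  after event 1 (t=1: INC a by 2): {a=2}
  after event 2 (t=6: INC c by 3): {a=2, c=3}

Answer: {a=2, c=3}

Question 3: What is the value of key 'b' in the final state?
Track key 'b' through all 8 events:
  event 1 (t=1: INC a by 2): b unchanged
  event 2 (t=6: INC c by 3): b unchanged
  event 3 (t=8: SET d = 42): b unchanged
  event 4 (t=9: SET b = 21): b (absent) -> 21
  event 5 (t=10: INC d by 7): b unchanged
  event 6 (t=11: DEC a by 9): b unchanged
  event 7 (t=19: SET d = 48): b unchanged
  event 8 (t=29: DEL d): b unchanged
Final: b = 21

Answer: 21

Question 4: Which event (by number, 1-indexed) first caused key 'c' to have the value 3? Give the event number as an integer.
Answer: 2

Derivation:
Looking for first event where c becomes 3:
  event 2: c (absent) -> 3  <-- first match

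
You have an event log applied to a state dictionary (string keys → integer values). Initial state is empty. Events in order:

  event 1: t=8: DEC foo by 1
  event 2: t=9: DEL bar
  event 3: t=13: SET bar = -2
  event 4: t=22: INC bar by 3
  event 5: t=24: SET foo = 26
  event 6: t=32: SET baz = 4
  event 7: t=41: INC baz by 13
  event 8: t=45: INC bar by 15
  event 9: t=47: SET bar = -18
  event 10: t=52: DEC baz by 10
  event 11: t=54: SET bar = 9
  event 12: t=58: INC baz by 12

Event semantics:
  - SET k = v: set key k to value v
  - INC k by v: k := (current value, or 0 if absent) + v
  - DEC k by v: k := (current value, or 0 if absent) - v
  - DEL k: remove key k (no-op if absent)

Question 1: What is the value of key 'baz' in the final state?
Track key 'baz' through all 12 events:
  event 1 (t=8: DEC foo by 1): baz unchanged
  event 2 (t=9: DEL bar): baz unchanged
  event 3 (t=13: SET bar = -2): baz unchanged
  event 4 (t=22: INC bar by 3): baz unchanged
  event 5 (t=24: SET foo = 26): baz unchanged
  event 6 (t=32: SET baz = 4): baz (absent) -> 4
  event 7 (t=41: INC baz by 13): baz 4 -> 17
  event 8 (t=45: INC bar by 15): baz unchanged
  event 9 (t=47: SET bar = -18): baz unchanged
  event 10 (t=52: DEC baz by 10): baz 17 -> 7
  event 11 (t=54: SET bar = 9): baz unchanged
  event 12 (t=58: INC baz by 12): baz 7 -> 19
Final: baz = 19

Answer: 19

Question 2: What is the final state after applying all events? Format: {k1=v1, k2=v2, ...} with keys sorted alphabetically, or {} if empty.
Answer: {bar=9, baz=19, foo=26}

Derivation:
  after event 1 (t=8: DEC foo by 1): {foo=-1}
  after event 2 (t=9: DEL bar): {foo=-1}
  after event 3 (t=13: SET bar = -2): {bar=-2, foo=-1}
  after event 4 (t=22: INC bar by 3): {bar=1, foo=-1}
  after event 5 (t=24: SET foo = 26): {bar=1, foo=26}
  after event 6 (t=32: SET baz = 4): {bar=1, baz=4, foo=26}
  after event 7 (t=41: INC baz by 13): {bar=1, baz=17, foo=26}
  after event 8 (t=45: INC bar by 15): {bar=16, baz=17, foo=26}
  after event 9 (t=47: SET bar = -18): {bar=-18, baz=17, foo=26}
  after event 10 (t=52: DEC baz by 10): {bar=-18, baz=7, foo=26}
  after event 11 (t=54: SET bar = 9): {bar=9, baz=7, foo=26}
  after event 12 (t=58: INC baz by 12): {bar=9, baz=19, foo=26}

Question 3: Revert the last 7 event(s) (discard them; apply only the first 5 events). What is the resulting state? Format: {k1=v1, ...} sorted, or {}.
Keep first 5 events (discard last 7):
  after event 1 (t=8: DEC foo by 1): {foo=-1}
  after event 2 (t=9: DEL bar): {foo=-1}
  after event 3 (t=13: SET bar = -2): {bar=-2, foo=-1}
  after event 4 (t=22: INC bar by 3): {bar=1, foo=-1}
  after event 5 (t=24: SET foo = 26): {bar=1, foo=26}

Answer: {bar=1, foo=26}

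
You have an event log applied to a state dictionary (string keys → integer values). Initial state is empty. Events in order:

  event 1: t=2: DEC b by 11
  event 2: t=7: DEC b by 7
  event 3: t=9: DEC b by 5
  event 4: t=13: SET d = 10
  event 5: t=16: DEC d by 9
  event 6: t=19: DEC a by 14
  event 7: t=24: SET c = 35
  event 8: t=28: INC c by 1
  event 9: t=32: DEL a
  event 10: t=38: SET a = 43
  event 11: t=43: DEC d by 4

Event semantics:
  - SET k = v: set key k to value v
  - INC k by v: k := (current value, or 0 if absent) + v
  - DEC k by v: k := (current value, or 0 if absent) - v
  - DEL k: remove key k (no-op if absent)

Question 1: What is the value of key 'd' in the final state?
Answer: -3

Derivation:
Track key 'd' through all 11 events:
  event 1 (t=2: DEC b by 11): d unchanged
  event 2 (t=7: DEC b by 7): d unchanged
  event 3 (t=9: DEC b by 5): d unchanged
  event 4 (t=13: SET d = 10): d (absent) -> 10
  event 5 (t=16: DEC d by 9): d 10 -> 1
  event 6 (t=19: DEC a by 14): d unchanged
  event 7 (t=24: SET c = 35): d unchanged
  event 8 (t=28: INC c by 1): d unchanged
  event 9 (t=32: DEL a): d unchanged
  event 10 (t=38: SET a = 43): d unchanged
  event 11 (t=43: DEC d by 4): d 1 -> -3
Final: d = -3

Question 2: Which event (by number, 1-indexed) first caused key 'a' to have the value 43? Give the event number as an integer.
Answer: 10

Derivation:
Looking for first event where a becomes 43:
  event 6: a = -14
  event 7: a = -14
  event 8: a = -14
  event 9: a = (absent)
  event 10: a (absent) -> 43  <-- first match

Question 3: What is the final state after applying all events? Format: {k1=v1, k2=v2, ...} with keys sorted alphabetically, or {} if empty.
Answer: {a=43, b=-23, c=36, d=-3}

Derivation:
  after event 1 (t=2: DEC b by 11): {b=-11}
  after event 2 (t=7: DEC b by 7): {b=-18}
  after event 3 (t=9: DEC b by 5): {b=-23}
  after event 4 (t=13: SET d = 10): {b=-23, d=10}
  after event 5 (t=16: DEC d by 9): {b=-23, d=1}
  after event 6 (t=19: DEC a by 14): {a=-14, b=-23, d=1}
  after event 7 (t=24: SET c = 35): {a=-14, b=-23, c=35, d=1}
  after event 8 (t=28: INC c by 1): {a=-14, b=-23, c=36, d=1}
  after event 9 (t=32: DEL a): {b=-23, c=36, d=1}
  after event 10 (t=38: SET a = 43): {a=43, b=-23, c=36, d=1}
  after event 11 (t=43: DEC d by 4): {a=43, b=-23, c=36, d=-3}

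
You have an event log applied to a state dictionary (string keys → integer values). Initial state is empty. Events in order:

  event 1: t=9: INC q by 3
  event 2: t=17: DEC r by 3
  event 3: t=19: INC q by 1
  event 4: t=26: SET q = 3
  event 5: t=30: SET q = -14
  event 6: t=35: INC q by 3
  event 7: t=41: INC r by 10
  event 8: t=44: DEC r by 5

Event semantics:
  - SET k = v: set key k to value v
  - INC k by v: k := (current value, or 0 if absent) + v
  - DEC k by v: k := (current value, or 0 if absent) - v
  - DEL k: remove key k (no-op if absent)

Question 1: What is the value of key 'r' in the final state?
Answer: 2

Derivation:
Track key 'r' through all 8 events:
  event 1 (t=9: INC q by 3): r unchanged
  event 2 (t=17: DEC r by 3): r (absent) -> -3
  event 3 (t=19: INC q by 1): r unchanged
  event 4 (t=26: SET q = 3): r unchanged
  event 5 (t=30: SET q = -14): r unchanged
  event 6 (t=35: INC q by 3): r unchanged
  event 7 (t=41: INC r by 10): r -3 -> 7
  event 8 (t=44: DEC r by 5): r 7 -> 2
Final: r = 2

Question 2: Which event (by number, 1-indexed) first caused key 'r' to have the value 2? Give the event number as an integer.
Looking for first event where r becomes 2:
  event 2: r = -3
  event 3: r = -3
  event 4: r = -3
  event 5: r = -3
  event 6: r = -3
  event 7: r = 7
  event 8: r 7 -> 2  <-- first match

Answer: 8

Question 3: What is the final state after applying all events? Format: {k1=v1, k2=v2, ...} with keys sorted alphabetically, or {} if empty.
Answer: {q=-11, r=2}

Derivation:
  after event 1 (t=9: INC q by 3): {q=3}
  after event 2 (t=17: DEC r by 3): {q=3, r=-3}
  after event 3 (t=19: INC q by 1): {q=4, r=-3}
  after event 4 (t=26: SET q = 3): {q=3, r=-3}
  after event 5 (t=30: SET q = -14): {q=-14, r=-3}
  after event 6 (t=35: INC q by 3): {q=-11, r=-3}
  after event 7 (t=41: INC r by 10): {q=-11, r=7}
  after event 8 (t=44: DEC r by 5): {q=-11, r=2}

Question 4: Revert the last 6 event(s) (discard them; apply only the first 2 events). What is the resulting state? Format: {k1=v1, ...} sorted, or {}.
Answer: {q=3, r=-3}

Derivation:
Keep first 2 events (discard last 6):
  after event 1 (t=9: INC q by 3): {q=3}
  after event 2 (t=17: DEC r by 3): {q=3, r=-3}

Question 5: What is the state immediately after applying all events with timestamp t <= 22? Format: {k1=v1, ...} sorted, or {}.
Apply events with t <= 22 (3 events):
  after event 1 (t=9: INC q by 3): {q=3}
  after event 2 (t=17: DEC r by 3): {q=3, r=-3}
  after event 3 (t=19: INC q by 1): {q=4, r=-3}

Answer: {q=4, r=-3}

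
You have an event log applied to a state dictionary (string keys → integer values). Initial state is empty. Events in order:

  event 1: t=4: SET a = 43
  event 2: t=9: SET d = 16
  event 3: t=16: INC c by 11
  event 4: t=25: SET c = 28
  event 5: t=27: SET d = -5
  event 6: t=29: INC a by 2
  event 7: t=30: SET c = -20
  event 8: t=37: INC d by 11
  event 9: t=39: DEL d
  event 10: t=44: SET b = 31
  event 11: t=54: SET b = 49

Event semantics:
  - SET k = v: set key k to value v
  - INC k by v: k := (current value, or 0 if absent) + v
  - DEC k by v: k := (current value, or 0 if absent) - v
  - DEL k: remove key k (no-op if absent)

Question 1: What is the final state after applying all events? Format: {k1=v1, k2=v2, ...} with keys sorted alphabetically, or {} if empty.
Answer: {a=45, b=49, c=-20}

Derivation:
  after event 1 (t=4: SET a = 43): {a=43}
  after event 2 (t=9: SET d = 16): {a=43, d=16}
  after event 3 (t=16: INC c by 11): {a=43, c=11, d=16}
  after event 4 (t=25: SET c = 28): {a=43, c=28, d=16}
  after event 5 (t=27: SET d = -5): {a=43, c=28, d=-5}
  after event 6 (t=29: INC a by 2): {a=45, c=28, d=-5}
  after event 7 (t=30: SET c = -20): {a=45, c=-20, d=-5}
  after event 8 (t=37: INC d by 11): {a=45, c=-20, d=6}
  after event 9 (t=39: DEL d): {a=45, c=-20}
  after event 10 (t=44: SET b = 31): {a=45, b=31, c=-20}
  after event 11 (t=54: SET b = 49): {a=45, b=49, c=-20}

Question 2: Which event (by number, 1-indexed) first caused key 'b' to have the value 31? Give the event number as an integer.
Answer: 10

Derivation:
Looking for first event where b becomes 31:
  event 10: b (absent) -> 31  <-- first match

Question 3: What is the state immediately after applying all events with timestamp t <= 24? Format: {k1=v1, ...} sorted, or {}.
Answer: {a=43, c=11, d=16}

Derivation:
Apply events with t <= 24 (3 events):
  after event 1 (t=4: SET a = 43): {a=43}
  after event 2 (t=9: SET d = 16): {a=43, d=16}
  after event 3 (t=16: INC c by 11): {a=43, c=11, d=16}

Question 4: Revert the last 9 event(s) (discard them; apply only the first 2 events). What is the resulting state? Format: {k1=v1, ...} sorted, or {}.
Keep first 2 events (discard last 9):
  after event 1 (t=4: SET a = 43): {a=43}
  after event 2 (t=9: SET d = 16): {a=43, d=16}

Answer: {a=43, d=16}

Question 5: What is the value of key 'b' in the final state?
Track key 'b' through all 11 events:
  event 1 (t=4: SET a = 43): b unchanged
  event 2 (t=9: SET d = 16): b unchanged
  event 3 (t=16: INC c by 11): b unchanged
  event 4 (t=25: SET c = 28): b unchanged
  event 5 (t=27: SET d = -5): b unchanged
  event 6 (t=29: INC a by 2): b unchanged
  event 7 (t=30: SET c = -20): b unchanged
  event 8 (t=37: INC d by 11): b unchanged
  event 9 (t=39: DEL d): b unchanged
  event 10 (t=44: SET b = 31): b (absent) -> 31
  event 11 (t=54: SET b = 49): b 31 -> 49
Final: b = 49

Answer: 49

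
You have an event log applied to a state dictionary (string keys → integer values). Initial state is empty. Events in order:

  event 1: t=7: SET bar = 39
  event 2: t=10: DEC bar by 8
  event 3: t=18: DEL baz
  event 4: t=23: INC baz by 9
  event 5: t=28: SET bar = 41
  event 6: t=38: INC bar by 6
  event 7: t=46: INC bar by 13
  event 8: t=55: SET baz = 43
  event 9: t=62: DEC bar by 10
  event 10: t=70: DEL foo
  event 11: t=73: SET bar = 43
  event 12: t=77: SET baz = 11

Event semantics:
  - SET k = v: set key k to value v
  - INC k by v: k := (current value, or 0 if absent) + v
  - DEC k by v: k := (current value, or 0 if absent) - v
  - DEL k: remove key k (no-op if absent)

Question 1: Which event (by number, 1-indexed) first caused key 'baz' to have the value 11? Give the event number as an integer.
Answer: 12

Derivation:
Looking for first event where baz becomes 11:
  event 4: baz = 9
  event 5: baz = 9
  event 6: baz = 9
  event 7: baz = 9
  event 8: baz = 43
  event 9: baz = 43
  event 10: baz = 43
  event 11: baz = 43
  event 12: baz 43 -> 11  <-- first match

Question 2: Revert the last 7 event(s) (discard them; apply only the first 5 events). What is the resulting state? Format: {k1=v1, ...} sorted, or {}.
Answer: {bar=41, baz=9}

Derivation:
Keep first 5 events (discard last 7):
  after event 1 (t=7: SET bar = 39): {bar=39}
  after event 2 (t=10: DEC bar by 8): {bar=31}
  after event 3 (t=18: DEL baz): {bar=31}
  after event 4 (t=23: INC baz by 9): {bar=31, baz=9}
  after event 5 (t=28: SET bar = 41): {bar=41, baz=9}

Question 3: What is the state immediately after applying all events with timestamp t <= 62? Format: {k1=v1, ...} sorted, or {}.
Apply events with t <= 62 (9 events):
  after event 1 (t=7: SET bar = 39): {bar=39}
  after event 2 (t=10: DEC bar by 8): {bar=31}
  after event 3 (t=18: DEL baz): {bar=31}
  after event 4 (t=23: INC baz by 9): {bar=31, baz=9}
  after event 5 (t=28: SET bar = 41): {bar=41, baz=9}
  after event 6 (t=38: INC bar by 6): {bar=47, baz=9}
  after event 7 (t=46: INC bar by 13): {bar=60, baz=9}
  after event 8 (t=55: SET baz = 43): {bar=60, baz=43}
  after event 9 (t=62: DEC bar by 10): {bar=50, baz=43}

Answer: {bar=50, baz=43}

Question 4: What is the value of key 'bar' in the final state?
Answer: 43

Derivation:
Track key 'bar' through all 12 events:
  event 1 (t=7: SET bar = 39): bar (absent) -> 39
  event 2 (t=10: DEC bar by 8): bar 39 -> 31
  event 3 (t=18: DEL baz): bar unchanged
  event 4 (t=23: INC baz by 9): bar unchanged
  event 5 (t=28: SET bar = 41): bar 31 -> 41
  event 6 (t=38: INC bar by 6): bar 41 -> 47
  event 7 (t=46: INC bar by 13): bar 47 -> 60
  event 8 (t=55: SET baz = 43): bar unchanged
  event 9 (t=62: DEC bar by 10): bar 60 -> 50
  event 10 (t=70: DEL foo): bar unchanged
  event 11 (t=73: SET bar = 43): bar 50 -> 43
  event 12 (t=77: SET baz = 11): bar unchanged
Final: bar = 43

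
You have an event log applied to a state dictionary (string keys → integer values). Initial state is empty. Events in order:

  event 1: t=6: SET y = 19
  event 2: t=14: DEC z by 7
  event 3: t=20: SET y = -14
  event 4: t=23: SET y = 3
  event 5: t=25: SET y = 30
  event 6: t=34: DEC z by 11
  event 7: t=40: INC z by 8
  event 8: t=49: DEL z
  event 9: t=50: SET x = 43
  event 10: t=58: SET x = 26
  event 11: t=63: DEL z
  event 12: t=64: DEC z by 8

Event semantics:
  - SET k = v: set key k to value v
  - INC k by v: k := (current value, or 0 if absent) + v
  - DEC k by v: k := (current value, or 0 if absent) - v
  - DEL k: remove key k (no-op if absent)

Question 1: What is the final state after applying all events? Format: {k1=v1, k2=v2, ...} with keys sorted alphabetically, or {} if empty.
Answer: {x=26, y=30, z=-8}

Derivation:
  after event 1 (t=6: SET y = 19): {y=19}
  after event 2 (t=14: DEC z by 7): {y=19, z=-7}
  after event 3 (t=20: SET y = -14): {y=-14, z=-7}
  after event 4 (t=23: SET y = 3): {y=3, z=-7}
  after event 5 (t=25: SET y = 30): {y=30, z=-7}
  after event 6 (t=34: DEC z by 11): {y=30, z=-18}
  after event 7 (t=40: INC z by 8): {y=30, z=-10}
  after event 8 (t=49: DEL z): {y=30}
  after event 9 (t=50: SET x = 43): {x=43, y=30}
  after event 10 (t=58: SET x = 26): {x=26, y=30}
  after event 11 (t=63: DEL z): {x=26, y=30}
  after event 12 (t=64: DEC z by 8): {x=26, y=30, z=-8}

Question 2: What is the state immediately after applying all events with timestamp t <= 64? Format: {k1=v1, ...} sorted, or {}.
Apply events with t <= 64 (12 events):
  after event 1 (t=6: SET y = 19): {y=19}
  after event 2 (t=14: DEC z by 7): {y=19, z=-7}
  after event 3 (t=20: SET y = -14): {y=-14, z=-7}
  after event 4 (t=23: SET y = 3): {y=3, z=-7}
  after event 5 (t=25: SET y = 30): {y=30, z=-7}
  after event 6 (t=34: DEC z by 11): {y=30, z=-18}
  after event 7 (t=40: INC z by 8): {y=30, z=-10}
  after event 8 (t=49: DEL z): {y=30}
  after event 9 (t=50: SET x = 43): {x=43, y=30}
  after event 10 (t=58: SET x = 26): {x=26, y=30}
  after event 11 (t=63: DEL z): {x=26, y=30}
  after event 12 (t=64: DEC z by 8): {x=26, y=30, z=-8}

Answer: {x=26, y=30, z=-8}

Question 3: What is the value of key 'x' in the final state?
Track key 'x' through all 12 events:
  event 1 (t=6: SET y = 19): x unchanged
  event 2 (t=14: DEC z by 7): x unchanged
  event 3 (t=20: SET y = -14): x unchanged
  event 4 (t=23: SET y = 3): x unchanged
  event 5 (t=25: SET y = 30): x unchanged
  event 6 (t=34: DEC z by 11): x unchanged
  event 7 (t=40: INC z by 8): x unchanged
  event 8 (t=49: DEL z): x unchanged
  event 9 (t=50: SET x = 43): x (absent) -> 43
  event 10 (t=58: SET x = 26): x 43 -> 26
  event 11 (t=63: DEL z): x unchanged
  event 12 (t=64: DEC z by 8): x unchanged
Final: x = 26

Answer: 26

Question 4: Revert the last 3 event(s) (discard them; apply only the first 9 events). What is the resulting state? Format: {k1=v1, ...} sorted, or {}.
Answer: {x=43, y=30}

Derivation:
Keep first 9 events (discard last 3):
  after event 1 (t=6: SET y = 19): {y=19}
  after event 2 (t=14: DEC z by 7): {y=19, z=-7}
  after event 3 (t=20: SET y = -14): {y=-14, z=-7}
  after event 4 (t=23: SET y = 3): {y=3, z=-7}
  after event 5 (t=25: SET y = 30): {y=30, z=-7}
  after event 6 (t=34: DEC z by 11): {y=30, z=-18}
  after event 7 (t=40: INC z by 8): {y=30, z=-10}
  after event 8 (t=49: DEL z): {y=30}
  after event 9 (t=50: SET x = 43): {x=43, y=30}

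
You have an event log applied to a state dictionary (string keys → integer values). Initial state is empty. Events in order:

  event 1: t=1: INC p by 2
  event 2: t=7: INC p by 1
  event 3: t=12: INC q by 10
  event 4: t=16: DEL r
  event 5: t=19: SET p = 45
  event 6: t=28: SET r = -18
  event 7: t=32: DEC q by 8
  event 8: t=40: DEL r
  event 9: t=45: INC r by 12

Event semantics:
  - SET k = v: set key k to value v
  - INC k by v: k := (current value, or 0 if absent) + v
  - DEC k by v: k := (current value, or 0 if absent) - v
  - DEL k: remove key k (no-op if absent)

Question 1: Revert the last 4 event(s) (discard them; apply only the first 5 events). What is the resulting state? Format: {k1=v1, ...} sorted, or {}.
Answer: {p=45, q=10}

Derivation:
Keep first 5 events (discard last 4):
  after event 1 (t=1: INC p by 2): {p=2}
  after event 2 (t=7: INC p by 1): {p=3}
  after event 3 (t=12: INC q by 10): {p=3, q=10}
  after event 4 (t=16: DEL r): {p=3, q=10}
  after event 5 (t=19: SET p = 45): {p=45, q=10}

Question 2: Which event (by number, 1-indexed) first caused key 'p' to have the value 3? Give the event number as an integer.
Answer: 2

Derivation:
Looking for first event where p becomes 3:
  event 1: p = 2
  event 2: p 2 -> 3  <-- first match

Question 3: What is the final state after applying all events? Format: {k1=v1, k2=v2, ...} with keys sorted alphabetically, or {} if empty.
  after event 1 (t=1: INC p by 2): {p=2}
  after event 2 (t=7: INC p by 1): {p=3}
  after event 3 (t=12: INC q by 10): {p=3, q=10}
  after event 4 (t=16: DEL r): {p=3, q=10}
  after event 5 (t=19: SET p = 45): {p=45, q=10}
  after event 6 (t=28: SET r = -18): {p=45, q=10, r=-18}
  after event 7 (t=32: DEC q by 8): {p=45, q=2, r=-18}
  after event 8 (t=40: DEL r): {p=45, q=2}
  after event 9 (t=45: INC r by 12): {p=45, q=2, r=12}

Answer: {p=45, q=2, r=12}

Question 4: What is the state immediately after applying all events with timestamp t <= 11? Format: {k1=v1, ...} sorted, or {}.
Apply events with t <= 11 (2 events):
  after event 1 (t=1: INC p by 2): {p=2}
  after event 2 (t=7: INC p by 1): {p=3}

Answer: {p=3}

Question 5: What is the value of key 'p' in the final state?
Track key 'p' through all 9 events:
  event 1 (t=1: INC p by 2): p (absent) -> 2
  event 2 (t=7: INC p by 1): p 2 -> 3
  event 3 (t=12: INC q by 10): p unchanged
  event 4 (t=16: DEL r): p unchanged
  event 5 (t=19: SET p = 45): p 3 -> 45
  event 6 (t=28: SET r = -18): p unchanged
  event 7 (t=32: DEC q by 8): p unchanged
  event 8 (t=40: DEL r): p unchanged
  event 9 (t=45: INC r by 12): p unchanged
Final: p = 45

Answer: 45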